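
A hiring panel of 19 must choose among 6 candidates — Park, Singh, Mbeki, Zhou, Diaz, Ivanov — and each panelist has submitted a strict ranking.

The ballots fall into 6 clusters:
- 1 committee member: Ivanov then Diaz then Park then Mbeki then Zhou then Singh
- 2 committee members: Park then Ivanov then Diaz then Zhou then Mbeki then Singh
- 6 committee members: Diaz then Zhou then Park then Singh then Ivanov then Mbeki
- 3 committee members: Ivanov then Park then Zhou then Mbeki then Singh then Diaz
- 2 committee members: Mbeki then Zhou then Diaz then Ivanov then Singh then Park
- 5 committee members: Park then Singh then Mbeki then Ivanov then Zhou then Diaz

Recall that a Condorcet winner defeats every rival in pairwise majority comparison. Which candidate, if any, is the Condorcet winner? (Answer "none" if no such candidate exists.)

Park

Pairwise majorities:
Park vs Singh: Park wins 17–2.
Park vs Mbeki: 1+2+6+3+5 = 17 for Park, 2 for Mbeki — Park by 17–2.
Park vs Zhou: 1+2+3+5 = 11 for Park, 8 for Zhou — Park by 11–8.
Park vs Diaz: Park, 10–9.
Park vs Ivanov: Park is ranked higher on 2+6+5 = 13 ballots, Ivanov on 6. Park wins 13–6.
Singh vs Mbeki: 11 to 8, Singh.
Singh vs Zhou: Singh preferred on 5 ballots; Zhou wins 14–5.
Singh vs Diaz: Diaz, 11–8.
Singh vs Ivanov: 11 to 8, Singh.
Mbeki–Zhou: Zhou 11–8.
Mbeki vs Diaz: Mbeki wins 10–9.
Mbeki vs Ivanov: Ivanov, 12–7.
Zhou vs Diaz: Zhou wins 10–9.
Zhou vs Ivanov: Ivanov wins 11–8.
Diaz vs Ivanov: Ivanov, 11–8.
Only Park has no losses; Park is the Condorcet winner.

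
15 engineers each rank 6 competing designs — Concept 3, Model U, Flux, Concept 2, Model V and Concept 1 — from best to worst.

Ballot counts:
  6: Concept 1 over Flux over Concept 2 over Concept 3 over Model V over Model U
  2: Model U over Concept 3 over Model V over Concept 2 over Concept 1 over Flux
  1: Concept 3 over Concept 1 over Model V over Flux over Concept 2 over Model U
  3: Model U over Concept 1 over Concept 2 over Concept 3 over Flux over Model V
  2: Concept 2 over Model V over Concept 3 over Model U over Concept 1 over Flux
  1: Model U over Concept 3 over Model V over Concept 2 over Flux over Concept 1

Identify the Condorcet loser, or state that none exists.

none

Head-to-head results (15 engineers):
Concept 3 vs Model U: Concept 3 preferred on 6+1+2 = 9 ballots; Concept 3 wins 9–6.
Concept 3 vs Flux: 2+1+3+2+1 = 9 for Concept 3, 6 for Flux — Concept 3 by 9–6.
Concept 3 vs Concept 2: 2+1+1 = 4 for Concept 3, 11 for Concept 2 — Concept 2 by 11–4.
Concept 3 vs Model V: 6+2+1+3+1 = 13 for Concept 3, 2 for Model V — Concept 3 by 13–2.
Concept 3–Concept 1: Concept 1 9–6.
Model U vs Flux: Model U wins 8–7.
Model U vs Concept 2: 2+3+1 = 6 for Model U, 9 for Concept 2 — Concept 2 by 9–6.
Model U–Model V: Model V 9–6.
Model U–Concept 1: Model U 8–7.
Flux vs Concept 2: Flux preferred on 6+1 = 7 ballots; Concept 2 wins 8–7.
Flux vs Model V: 9 to 6, Flux.
Flux vs Concept 1: 1 to 14, Concept 1.
Concept 2 vs Model V: 6+3+2 = 11 for Concept 2, 4 for Model V — Concept 2 by 11–4.
Concept 2 vs Concept 1: 2+2+1 = 5 for Concept 2, 10 for Concept 1 — Concept 1 by 10–5.
Model V vs Concept 1: Model V preferred on 2+2+1 = 5 ballots; Concept 1 wins 10–5.
Every design wins at least one matchup (Concept 3 beats Model U; Model U beats Flux; Flux beats Model V; Concept 2 beats Concept 3; Model V beats Model U; Concept 1 beats Concept 3), so there is no Condorcet loser.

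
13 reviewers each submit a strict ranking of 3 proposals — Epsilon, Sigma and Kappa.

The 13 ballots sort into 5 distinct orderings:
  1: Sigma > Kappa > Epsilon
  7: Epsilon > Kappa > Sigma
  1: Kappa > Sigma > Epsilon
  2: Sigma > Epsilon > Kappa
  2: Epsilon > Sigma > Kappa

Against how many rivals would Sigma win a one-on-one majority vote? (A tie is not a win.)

Sigma against each rival (13 reviewers):
Sigma vs Epsilon: Epsilon, 9–4.
Sigma vs Kappa: Kappa, 8–5.
Sigma beats no one; loses to Epsilon, Kappa — 0 pairwise wins.

0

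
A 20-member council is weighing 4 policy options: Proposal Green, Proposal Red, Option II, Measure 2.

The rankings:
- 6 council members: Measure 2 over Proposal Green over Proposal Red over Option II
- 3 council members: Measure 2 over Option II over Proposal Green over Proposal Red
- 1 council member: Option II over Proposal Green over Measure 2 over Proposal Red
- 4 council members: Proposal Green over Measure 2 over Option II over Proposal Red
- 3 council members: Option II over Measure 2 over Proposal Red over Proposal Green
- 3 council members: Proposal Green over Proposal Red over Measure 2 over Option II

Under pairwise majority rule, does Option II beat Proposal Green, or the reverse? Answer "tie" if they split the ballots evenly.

Ballots ranking Option II above Proposal Green: 3 + 1 + 3 = 7.
Ballots ranking Proposal Green above Option II: 20 − 7 = 13.
Proposal Green wins the head-to-head 13–7.

Proposal Green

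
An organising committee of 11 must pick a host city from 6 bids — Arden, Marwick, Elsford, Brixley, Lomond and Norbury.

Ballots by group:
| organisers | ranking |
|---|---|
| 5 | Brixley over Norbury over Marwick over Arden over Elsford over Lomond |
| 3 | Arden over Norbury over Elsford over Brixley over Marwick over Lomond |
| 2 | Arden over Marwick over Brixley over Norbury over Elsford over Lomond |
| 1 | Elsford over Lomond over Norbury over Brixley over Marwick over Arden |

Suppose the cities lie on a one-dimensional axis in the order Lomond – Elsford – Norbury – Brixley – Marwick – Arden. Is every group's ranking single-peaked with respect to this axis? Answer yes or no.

no

Axis positions: Lomond=1, Elsford=2, Norbury=3, Brixley=4, Marwick=5, Arden=6.
Group 1 (peak Brixley at position 4): ranking walks positions 4-3-5-6-2-1, expanding outward from the peak — single-peaked.
Group 2: ranking walks positions 6-3-2-4-5-1; Norbury is ranked above Marwick even though Marwick lies between Norbury and the peak Arden on the axis — preferences dip and rise again. Not single-peaked.
Group 3 (peak Arden at position 6): ranking walks positions 6-5-4-3-2-1, expanding outward from the peak — single-peaked.
Group 4 (peak Elsford at position 2): ranking walks positions 2-1-3-4-5-6, expanding outward from the peak — single-peaked.
Group 2 violates single-peakedness, so the profile is not single-peaked on this axis.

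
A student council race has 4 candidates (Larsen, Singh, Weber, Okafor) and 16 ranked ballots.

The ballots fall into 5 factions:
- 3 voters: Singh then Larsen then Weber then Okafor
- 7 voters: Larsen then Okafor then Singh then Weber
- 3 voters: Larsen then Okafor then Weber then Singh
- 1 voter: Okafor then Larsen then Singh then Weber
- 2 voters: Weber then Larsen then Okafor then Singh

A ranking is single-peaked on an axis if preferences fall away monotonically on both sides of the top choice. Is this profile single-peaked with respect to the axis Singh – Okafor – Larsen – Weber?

Axis positions: Singh=1, Okafor=2, Larsen=3, Weber=4.
Faction 1: ranking walks positions 1-3-4-2; Larsen is ranked above Okafor even though Okafor lies between Larsen and the peak Singh on the axis — preferences dip and rise again. Not single-peaked.
Faction 2 (peak Larsen at position 3): ranking walks positions 3-2-1-4, expanding outward from the peak — single-peaked.
Faction 3 (peak Larsen at position 3): ranking walks positions 3-2-4-1, expanding outward from the peak — single-peaked.
Faction 4 (peak Okafor at position 2): ranking walks positions 2-3-1-4, expanding outward from the peak — single-peaked.
Faction 5 (peak Weber at position 4): ranking walks positions 4-3-2-1, expanding outward from the peak — single-peaked.
Faction 1 violates single-peakedness, so the profile is not single-peaked on this axis.

no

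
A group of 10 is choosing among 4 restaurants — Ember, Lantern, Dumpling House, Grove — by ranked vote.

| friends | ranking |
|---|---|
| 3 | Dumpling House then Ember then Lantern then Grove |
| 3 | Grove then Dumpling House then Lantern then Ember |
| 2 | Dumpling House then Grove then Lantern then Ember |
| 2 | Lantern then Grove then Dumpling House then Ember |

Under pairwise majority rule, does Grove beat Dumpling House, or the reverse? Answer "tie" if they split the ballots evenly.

Ballots ranking Grove above Dumpling House: 3 + 2 = 5.
Ballots ranking Dumpling House above Grove: 10 − 5 = 5.
5–5: the pair ties.

tie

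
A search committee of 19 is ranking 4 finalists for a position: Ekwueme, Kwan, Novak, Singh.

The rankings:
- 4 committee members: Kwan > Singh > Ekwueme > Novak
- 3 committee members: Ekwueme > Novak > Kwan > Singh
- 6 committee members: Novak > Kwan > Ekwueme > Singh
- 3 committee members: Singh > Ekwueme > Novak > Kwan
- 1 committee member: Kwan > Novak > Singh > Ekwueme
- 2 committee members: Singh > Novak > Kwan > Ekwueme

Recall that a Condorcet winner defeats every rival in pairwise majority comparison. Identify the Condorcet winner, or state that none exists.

none

Head-to-head results (19 committee members):
Ekwueme vs Kwan: Kwan, 13–6.
Ekwueme vs Novak: Ekwueme, 10–9.
Ekwueme vs Singh: Ekwueme is ranked higher on 3+6 = 9 ballots, Singh on 10. Singh wins 10–9.
Kwan vs Novak: Novak, 14–5.
Kwan vs Singh: Kwan wins 14–5.
Novak vs Singh: Novak, 10–9.
No candidate is unbeaten: Ekwueme loses to Kwan; Kwan loses to Novak; Novak loses to Ekwueme; Singh loses to Kwan. In particular Ekwueme → Novak → Kwan → Ekwueme is a majority cycle — no Condorcet winner exists.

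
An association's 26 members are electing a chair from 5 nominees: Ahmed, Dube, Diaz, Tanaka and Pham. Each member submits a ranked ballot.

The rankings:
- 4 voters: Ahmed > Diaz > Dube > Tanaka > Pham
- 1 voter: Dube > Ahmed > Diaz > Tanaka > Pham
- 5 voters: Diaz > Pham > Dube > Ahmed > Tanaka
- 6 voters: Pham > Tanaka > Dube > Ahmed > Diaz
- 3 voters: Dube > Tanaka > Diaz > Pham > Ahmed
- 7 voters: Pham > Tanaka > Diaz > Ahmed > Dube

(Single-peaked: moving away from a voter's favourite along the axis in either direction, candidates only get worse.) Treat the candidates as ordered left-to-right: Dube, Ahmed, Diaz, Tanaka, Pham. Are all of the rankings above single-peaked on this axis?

no

Axis positions: Dube=1, Ahmed=2, Diaz=3, Tanaka=4, Pham=5.
Cluster 1 (peak Ahmed at position 2): ranking walks positions 2-3-1-4-5, expanding outward from the peak — single-peaked.
Cluster 2 (peak Dube at position 1): ranking walks positions 1-2-3-4-5, expanding outward from the peak — single-peaked.
Cluster 3: ranking walks positions 3-5-1-2-4; Pham is ranked above Tanaka even though Tanaka lies between Pham and the peak Diaz on the axis — preferences dip and rise again. Not single-peaked.
Cluster 4: ranking walks positions 5-4-1-2-3; Dube is ranked above Diaz even though Diaz lies between Dube and the peak Pham on the axis — preferences dip and rise again. Not single-peaked.
Cluster 5: ranking walks positions 1-4-3-5-2; Tanaka is ranked above Ahmed even though Ahmed lies between Tanaka and the peak Dube on the axis — preferences dip and rise again. Not single-peaked.
Cluster 6 (peak Pham at position 5): ranking walks positions 5-4-3-2-1, expanding outward from the peak — single-peaked.
Cluster 3 violates single-peakedness, so the profile is not single-peaked on this axis.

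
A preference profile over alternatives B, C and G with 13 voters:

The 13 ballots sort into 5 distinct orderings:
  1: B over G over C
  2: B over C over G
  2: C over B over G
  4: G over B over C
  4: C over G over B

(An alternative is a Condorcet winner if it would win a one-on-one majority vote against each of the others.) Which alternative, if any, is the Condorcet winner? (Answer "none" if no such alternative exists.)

none

Pairwise majorities:
B vs C: B preferred on 1+2+4 = 7 ballots; B wins 7–6.
B vs G: 1+2+2 = 5 for B, 8 for G — G by 8–5.
C vs G: C is ranked higher on 2+2+4 = 8 ballots, G on 5. C wins 8–5.
No alternative is unbeaten: B loses to G; C loses to B; G loses to C. In particular B beats C beats G beats B is a majority cycle — no Condorcet winner exists.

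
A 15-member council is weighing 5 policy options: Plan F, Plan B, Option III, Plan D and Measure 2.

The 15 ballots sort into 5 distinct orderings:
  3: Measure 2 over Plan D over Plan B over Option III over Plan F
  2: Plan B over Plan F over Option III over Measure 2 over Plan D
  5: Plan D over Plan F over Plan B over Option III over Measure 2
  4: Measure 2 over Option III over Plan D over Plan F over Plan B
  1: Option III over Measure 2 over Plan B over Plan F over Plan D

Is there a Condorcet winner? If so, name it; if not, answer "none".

none

Check each pair by majority over 15 ballots:
Plan F vs Plan B: Plan F preferred on 5+4 = 9 ballots; Plan F wins 9–6.
Plan F vs Option III: 7 to 8, Option III.
Plan F vs Plan D: 2+1 = 3 for Plan F, 12 for Plan D — Plan D by 12–3.
Plan F vs Measure 2: 2+5 = 7 for Plan F, 8 for Measure 2 — Measure 2 by 8–7.
Plan B vs Option III: 3+2+5 = 10 for Plan B, 5 for Option III — Plan B by 10–5.
Plan B vs Plan D: 3 to 12, Plan D.
Plan B vs Measure 2: Plan B is ranked higher on 2+5 = 7 ballots, Measure 2 on 8. Measure 2 wins 8–7.
Option III vs Plan D: Option III is ranked higher on 2+4+1 = 7 ballots, Plan D on 8. Plan D wins 8–7.
Option III vs Measure 2: 8 to 7, Option III.
Plan D vs Measure 2: Plan D preferred on 5 ballots; Measure 2 wins 10–5.
No option is unbeaten: Plan F loses to Option III; Plan B loses to Plan F; Option III loses to Plan B; Plan D loses to Measure 2; Measure 2 loses to Option III. In particular Plan F > Plan B > Option III > Plan F is a majority cycle — no Condorcet winner exists.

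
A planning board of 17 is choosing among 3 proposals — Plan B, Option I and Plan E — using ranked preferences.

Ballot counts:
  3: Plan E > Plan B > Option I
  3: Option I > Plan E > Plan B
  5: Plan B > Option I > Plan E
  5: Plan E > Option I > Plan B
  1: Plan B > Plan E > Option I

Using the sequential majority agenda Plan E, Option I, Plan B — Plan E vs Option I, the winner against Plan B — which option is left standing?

Round 1: Plan E vs Option I — 9–8, Plan E advances.
Round 2: Plan E vs Plan B — 11–6, Plan E advances.
Plan E survives the agenda.

Plan E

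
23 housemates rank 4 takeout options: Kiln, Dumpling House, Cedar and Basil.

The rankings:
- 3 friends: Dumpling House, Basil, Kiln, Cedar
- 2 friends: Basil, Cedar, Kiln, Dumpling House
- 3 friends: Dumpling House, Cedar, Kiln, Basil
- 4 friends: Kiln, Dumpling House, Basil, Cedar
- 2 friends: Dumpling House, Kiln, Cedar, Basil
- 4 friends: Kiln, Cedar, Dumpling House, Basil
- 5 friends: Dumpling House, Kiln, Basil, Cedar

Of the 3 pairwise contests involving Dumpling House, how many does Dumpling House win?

3

Dumpling House against each rival (23 friends):
Dumpling House–Kiln: Dumpling House 13–10.
Dumpling House–Cedar: Dumpling House 17–6.
Dumpling House vs Basil: 21 to 2, Dumpling House.
Dumpling House beats Kiln, Cedar, Basil — 3 pairwise wins.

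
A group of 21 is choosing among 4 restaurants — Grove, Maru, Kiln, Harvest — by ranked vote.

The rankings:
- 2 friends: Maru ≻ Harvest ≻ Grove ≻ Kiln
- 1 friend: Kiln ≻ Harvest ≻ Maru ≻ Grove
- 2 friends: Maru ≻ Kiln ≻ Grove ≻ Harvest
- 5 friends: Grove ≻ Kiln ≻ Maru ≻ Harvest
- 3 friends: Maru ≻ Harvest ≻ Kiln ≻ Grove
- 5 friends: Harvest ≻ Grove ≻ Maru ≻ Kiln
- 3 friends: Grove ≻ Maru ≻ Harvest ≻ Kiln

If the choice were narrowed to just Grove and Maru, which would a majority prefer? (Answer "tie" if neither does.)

Ballots ranking Grove above Maru: 5 + 5 + 3 = 13.
Ballots ranking Maru above Grove: 21 − 13 = 8.
Grove wins the head-to-head 13–8.

Grove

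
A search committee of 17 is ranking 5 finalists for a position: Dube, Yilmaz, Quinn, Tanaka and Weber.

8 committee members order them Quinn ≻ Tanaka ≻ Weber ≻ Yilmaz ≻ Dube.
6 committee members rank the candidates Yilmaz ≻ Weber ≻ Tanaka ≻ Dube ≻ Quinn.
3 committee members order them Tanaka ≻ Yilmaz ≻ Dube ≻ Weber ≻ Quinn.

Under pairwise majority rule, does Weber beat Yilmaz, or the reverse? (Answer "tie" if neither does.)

Yilmaz

Ballots ranking Weber above Yilmaz: 8.
Ballots ranking Yilmaz above Weber: 17 − 8 = 9.
Yilmaz wins the head-to-head 9–8.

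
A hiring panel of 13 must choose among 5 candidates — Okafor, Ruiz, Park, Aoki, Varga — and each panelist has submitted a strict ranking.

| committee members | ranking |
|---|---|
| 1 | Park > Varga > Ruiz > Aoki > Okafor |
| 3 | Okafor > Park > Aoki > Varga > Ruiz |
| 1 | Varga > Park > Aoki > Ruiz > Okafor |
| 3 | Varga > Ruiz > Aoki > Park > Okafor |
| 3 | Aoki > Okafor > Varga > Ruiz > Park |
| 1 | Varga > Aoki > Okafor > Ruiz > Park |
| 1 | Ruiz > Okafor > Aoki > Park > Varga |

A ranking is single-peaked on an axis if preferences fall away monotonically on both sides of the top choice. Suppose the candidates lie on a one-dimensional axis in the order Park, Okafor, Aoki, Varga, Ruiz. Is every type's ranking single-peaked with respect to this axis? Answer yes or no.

Axis positions: Park=1, Okafor=2, Aoki=3, Varga=4, Ruiz=5.
Type 1: ranking walks positions 1-4-5-3-2; Varga is ranked above Okafor even though Okafor lies between Varga and the peak Park on the axis — preferences dip and rise again. Not single-peaked.
Type 2 (peak Okafor at position 2): ranking walks positions 2-1-3-4-5, expanding outward from the peak — single-peaked.
Type 3: ranking walks positions 4-1-3-5-2; Park is ranked above Aoki even though Aoki lies between Park and the peak Varga on the axis — preferences dip and rise again. Not single-peaked.
Type 4: ranking walks positions 4-5-3-1-2; Park is ranked above Okafor even though Okafor lies between Park and the peak Varga on the axis — preferences dip and rise again. Not single-peaked.
Type 5 (peak Aoki at position 3): ranking walks positions 3-2-4-5-1, expanding outward from the peak — single-peaked.
Type 6 (peak Varga at position 4): ranking walks positions 4-3-2-5-1, expanding outward from the peak — single-peaked.
Type 7: ranking walks positions 5-2-3-1-4; Okafor is ranked above Varga even though Varga lies between Okafor and the peak Ruiz on the axis — preferences dip and rise again. Not single-peaked.
Type 1 violates single-peakedness, so the profile is not single-peaked on this axis.

no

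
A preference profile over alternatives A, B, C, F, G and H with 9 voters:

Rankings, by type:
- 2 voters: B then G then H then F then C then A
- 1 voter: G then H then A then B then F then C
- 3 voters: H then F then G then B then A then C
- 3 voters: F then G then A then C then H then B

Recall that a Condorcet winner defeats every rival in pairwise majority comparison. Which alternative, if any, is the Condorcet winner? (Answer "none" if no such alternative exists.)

none

Pairwise majorities:
A vs B: 1+3 = 4 for A, 5 for B — B by 5–4.
A vs C: 1+3+3 = 7 for A, 2 for C — A by 7–2.
A vs F: A is ranked higher on 1 ballot, F on 8. F wins 8–1.
A vs G: A preferred on 0 ballots; G wins 9–0.
A vs H: A is ranked higher on 3 ballots, H on 6. H wins 6–3.
B vs C: 6 to 3, B.
B vs F: 3 to 6, F.
B vs G: 2 to 7, G.
B vs H: 2 to 7, H.
C vs F: C is ranked higher on 0 ballots, F on 9. F wins 9–0.
C vs G: C is ranked higher on 0 ballots, G on 9. G wins 9–0.
C vs H: 3 for C, 6 for H — H by 6–3.
F vs G: F is ranked higher on 3+3 = 6 ballots, G on 3. F wins 6–3.
F vs H: F is ranked higher on 3 ballots, H on 6. H wins 6–3.
G vs H: 6 to 3, G.
Each alternative drops at least one matchup (A loses to B; B loses to F; C loses to A; F loses to H; G loses to F; H loses to G); the cycle F > G > H > F rules out a Condorcet winner.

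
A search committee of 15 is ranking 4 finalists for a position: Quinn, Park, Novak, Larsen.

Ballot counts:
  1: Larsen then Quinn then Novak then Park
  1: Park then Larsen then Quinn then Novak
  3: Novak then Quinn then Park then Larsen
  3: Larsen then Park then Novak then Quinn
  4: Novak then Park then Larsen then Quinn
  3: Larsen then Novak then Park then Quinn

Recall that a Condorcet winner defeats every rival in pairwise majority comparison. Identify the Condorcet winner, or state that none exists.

Pairwise majorities:
Quinn vs Park: 1+3 = 4 for Quinn, 11 for Park — Park by 11–4.
Quinn vs Novak: 2 to 13, Novak.
Quinn vs Larsen: Quinn is ranked higher on 3 ballots, Larsen on 12. Larsen wins 12–3.
Park vs Novak: 4 to 11, Novak.
Park vs Larsen: 1+3+4 = 8 for Park, 7 for Larsen — Park by 8–7.
Novak vs Larsen: 7 to 8, Larsen.
Every candidate loses at least once (Quinn loses to Park; Park loses to Novak; Novak loses to Larsen; Larsen loses to Park). The majority relation contains the cycle Park → Larsen → Novak → Park, so there is no Condorcet winner.

none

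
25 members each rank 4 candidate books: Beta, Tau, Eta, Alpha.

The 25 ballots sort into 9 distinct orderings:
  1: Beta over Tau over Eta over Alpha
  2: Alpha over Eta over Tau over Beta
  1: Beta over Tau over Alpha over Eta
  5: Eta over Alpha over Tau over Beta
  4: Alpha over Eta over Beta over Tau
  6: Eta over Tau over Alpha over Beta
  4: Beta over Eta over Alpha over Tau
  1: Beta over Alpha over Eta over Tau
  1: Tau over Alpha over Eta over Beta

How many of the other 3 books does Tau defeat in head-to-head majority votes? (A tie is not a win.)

1

Tau against each rival (25 members):
Tau vs Beta: Tau is ranked higher on 2+5+6+1 = 14 ballots, Beta on 11. Tau wins 14–11.
Tau vs Eta: Eta wins 22–3.
Tau–Alpha: Alpha 16–9.
Tau beats Beta; loses to Eta, Alpha — 1 pairwise win.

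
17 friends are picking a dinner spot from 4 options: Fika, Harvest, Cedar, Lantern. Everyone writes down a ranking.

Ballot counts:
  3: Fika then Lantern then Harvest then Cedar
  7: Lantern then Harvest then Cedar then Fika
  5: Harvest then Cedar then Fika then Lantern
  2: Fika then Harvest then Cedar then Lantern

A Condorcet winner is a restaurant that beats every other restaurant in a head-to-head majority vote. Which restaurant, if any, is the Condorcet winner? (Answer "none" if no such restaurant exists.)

Check each pair by majority over 17 ballots:
Fika vs Harvest: Fika is ranked higher on 3+2 = 5 ballots, Harvest on 12. Harvest wins 12–5.
Fika vs Cedar: Fika preferred on 3+2 = 5 ballots; Cedar wins 12–5.
Fika vs Lantern: 10 to 7, Fika.
Harvest vs Cedar: 3+7+5+2 = 17 for Harvest, 0 for Cedar — Harvest by 17–0.
Harvest vs Lantern: Harvest preferred on 5+2 = 7 ballots; Lantern wins 10–7.
Cedar vs Lantern: 7 to 10, Lantern.
Every restaurant loses at least once (Fika loses to Harvest; Harvest loses to Lantern; Cedar loses to Harvest; Lantern loses to Fika). The majority relation contains the cycle Fika > Lantern > Harvest > Fika, so there is no Condorcet winner.

none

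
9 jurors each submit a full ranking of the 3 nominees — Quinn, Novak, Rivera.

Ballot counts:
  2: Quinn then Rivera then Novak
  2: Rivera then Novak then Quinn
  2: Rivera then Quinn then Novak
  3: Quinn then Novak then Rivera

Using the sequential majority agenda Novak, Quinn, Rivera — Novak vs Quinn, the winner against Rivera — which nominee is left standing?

Quinn

Round 1: Novak vs Quinn — 2–7, Quinn advances.
Round 2: Quinn vs Rivera — 5–4, Quinn advances.
The agenda winner is Quinn.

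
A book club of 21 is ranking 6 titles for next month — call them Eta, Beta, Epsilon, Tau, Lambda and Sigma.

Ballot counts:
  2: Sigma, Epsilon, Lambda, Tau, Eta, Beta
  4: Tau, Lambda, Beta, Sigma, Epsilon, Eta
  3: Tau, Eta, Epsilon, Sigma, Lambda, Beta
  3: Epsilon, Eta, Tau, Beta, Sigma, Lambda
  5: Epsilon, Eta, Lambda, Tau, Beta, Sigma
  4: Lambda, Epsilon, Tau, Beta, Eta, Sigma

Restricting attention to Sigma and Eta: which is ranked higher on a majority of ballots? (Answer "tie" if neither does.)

Ballots ranking Sigma above Eta: 2 + 4 = 6.
Ballots ranking Eta above Sigma: 21 − 6 = 15.
Eta wins the head-to-head 15–6.

Eta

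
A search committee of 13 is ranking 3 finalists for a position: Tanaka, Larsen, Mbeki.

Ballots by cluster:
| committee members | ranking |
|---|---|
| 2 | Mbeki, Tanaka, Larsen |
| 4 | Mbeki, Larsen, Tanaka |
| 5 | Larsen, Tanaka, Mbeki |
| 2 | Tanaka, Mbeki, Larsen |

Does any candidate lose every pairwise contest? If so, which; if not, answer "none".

Head-to-head results (13 committee members):
Tanaka vs Larsen: Tanaka is ranked higher on 2+2 = 4 ballots, Larsen on 9. Larsen wins 9–4.
Tanaka vs Mbeki: Tanaka, 7–6.
Larsen vs Mbeki: 5 for Larsen, 8 for Mbeki — Mbeki by 8–5.
Every candidate wins at least one matchup (Tanaka beats Mbeki; Larsen beats Tanaka; Mbeki beats Larsen), so there is no Condorcet loser.

none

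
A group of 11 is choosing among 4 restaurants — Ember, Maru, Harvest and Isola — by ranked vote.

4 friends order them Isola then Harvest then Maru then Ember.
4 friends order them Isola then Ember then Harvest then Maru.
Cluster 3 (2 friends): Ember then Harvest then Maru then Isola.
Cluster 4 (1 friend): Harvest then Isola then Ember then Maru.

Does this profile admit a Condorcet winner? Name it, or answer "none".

Check each pair by majority over 11 ballots:
Ember vs Maru: 7 to 4, Ember.
Ember vs Harvest: 4+2 = 6 for Ember, 5 for Harvest — Ember by 6–5.
Ember vs Isola: 2 for Ember, 9 for Isola — Isola by 9–2.
Maru vs Harvest: 0 to 11, Harvest.
Maru vs Isola: Maru is ranked higher on 2 ballots, Isola on 9. Isola wins 9–2.
Harvest vs Isola: Harvest preferred on 2+1 = 3 ballots; Isola wins 8–3.
Isola defeats every rival head-to-head and is the Condorcet winner.

Isola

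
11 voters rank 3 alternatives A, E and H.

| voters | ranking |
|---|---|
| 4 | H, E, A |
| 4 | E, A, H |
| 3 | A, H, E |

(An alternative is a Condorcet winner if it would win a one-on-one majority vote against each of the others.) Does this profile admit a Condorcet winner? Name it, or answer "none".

Head-to-head results (11 voters):
A vs E: A preferred on 3 ballots; E wins 8–3.
A vs H: 4+3 = 7 for A, 4 for H — A by 7–4.
E vs H: E preferred on 4 ballots; H wins 7–4.
Each alternative drops at least one matchup (A loses to E; E loses to H; H loses to A); the cycle A → H → E → A rules out a Condorcet winner.

none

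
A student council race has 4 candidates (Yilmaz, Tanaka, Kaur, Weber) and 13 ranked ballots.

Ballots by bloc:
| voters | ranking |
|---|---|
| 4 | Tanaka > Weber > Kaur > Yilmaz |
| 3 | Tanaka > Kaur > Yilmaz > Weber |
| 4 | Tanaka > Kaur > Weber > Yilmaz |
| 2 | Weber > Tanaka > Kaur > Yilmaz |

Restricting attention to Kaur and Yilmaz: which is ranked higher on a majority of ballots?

Kaur

Ballots ranking Kaur above Yilmaz: 4 + 3 + 4 + 2 = 13.
Ballots ranking Yilmaz above Kaur: 13 − 13 = 0.
Kaur wins the head-to-head 13–0.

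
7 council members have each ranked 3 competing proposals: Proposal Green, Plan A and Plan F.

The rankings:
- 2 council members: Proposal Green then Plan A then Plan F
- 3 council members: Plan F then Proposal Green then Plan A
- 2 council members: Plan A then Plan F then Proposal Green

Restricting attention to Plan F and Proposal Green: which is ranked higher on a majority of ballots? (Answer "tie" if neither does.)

Ballots ranking Plan F above Proposal Green: 3 + 2 = 5.
Ballots ranking Proposal Green above Plan F: 7 − 5 = 2.
Plan F wins the head-to-head 5–2.

Plan F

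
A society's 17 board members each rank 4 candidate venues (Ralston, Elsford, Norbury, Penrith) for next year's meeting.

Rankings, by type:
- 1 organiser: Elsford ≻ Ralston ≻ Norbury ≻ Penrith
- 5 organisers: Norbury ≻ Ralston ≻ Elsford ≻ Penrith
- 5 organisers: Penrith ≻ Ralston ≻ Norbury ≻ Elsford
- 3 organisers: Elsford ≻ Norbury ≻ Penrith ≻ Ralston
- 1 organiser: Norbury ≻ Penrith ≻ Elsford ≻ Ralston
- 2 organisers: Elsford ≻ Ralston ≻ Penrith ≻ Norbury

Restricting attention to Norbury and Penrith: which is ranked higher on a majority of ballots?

Norbury

Ballots ranking Norbury above Penrith: 1 + 5 + 3 + 1 = 10.
Ballots ranking Penrith above Norbury: 17 − 10 = 7.
Norbury wins the head-to-head 10–7.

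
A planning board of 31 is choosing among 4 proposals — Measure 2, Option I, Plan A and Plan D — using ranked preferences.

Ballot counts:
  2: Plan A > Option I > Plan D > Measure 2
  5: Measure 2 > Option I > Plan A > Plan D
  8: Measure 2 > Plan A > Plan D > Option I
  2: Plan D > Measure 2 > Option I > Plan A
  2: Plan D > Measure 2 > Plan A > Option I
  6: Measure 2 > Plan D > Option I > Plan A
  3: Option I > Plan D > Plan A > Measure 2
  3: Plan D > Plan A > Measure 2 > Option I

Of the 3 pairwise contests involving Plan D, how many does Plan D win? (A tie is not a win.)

Plan D against each rival (31 council members):
Plan D–Measure 2: Measure 2 19–12.
Plan D vs Option I: Plan D, 21–10.
Plan D vs Plan A: Plan D, 16–15.
Plan D beats Option I, Plan A; loses to Measure 2 — 2 pairwise wins.

2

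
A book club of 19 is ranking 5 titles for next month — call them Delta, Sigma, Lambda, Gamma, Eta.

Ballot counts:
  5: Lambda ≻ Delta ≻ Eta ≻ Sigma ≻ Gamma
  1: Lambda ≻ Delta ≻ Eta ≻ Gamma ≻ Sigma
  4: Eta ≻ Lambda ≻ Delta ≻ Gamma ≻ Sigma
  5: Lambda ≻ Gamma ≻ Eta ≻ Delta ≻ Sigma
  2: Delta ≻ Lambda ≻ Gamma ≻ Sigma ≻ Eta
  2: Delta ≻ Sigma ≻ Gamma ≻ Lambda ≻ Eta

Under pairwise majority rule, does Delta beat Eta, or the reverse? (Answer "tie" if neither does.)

Delta

Ballots ranking Delta above Eta: 5 + 1 + 2 + 2 = 10.
Ballots ranking Eta above Delta: 19 − 10 = 9.
Delta wins the head-to-head 10–9.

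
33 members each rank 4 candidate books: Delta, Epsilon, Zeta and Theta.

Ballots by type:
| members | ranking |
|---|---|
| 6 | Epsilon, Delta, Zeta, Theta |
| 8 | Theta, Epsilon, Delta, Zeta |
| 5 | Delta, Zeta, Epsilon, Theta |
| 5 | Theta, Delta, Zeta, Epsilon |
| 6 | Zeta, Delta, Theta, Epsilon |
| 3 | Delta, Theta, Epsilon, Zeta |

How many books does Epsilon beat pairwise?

Epsilon against each rival (33 members):
Epsilon vs Delta: 14 to 19, Delta.
Epsilon vs Zeta: 17 to 16, Epsilon.
Epsilon–Theta: Theta 22–11.
Epsilon beats Zeta; loses to Delta, Theta — 1 pairwise win.

1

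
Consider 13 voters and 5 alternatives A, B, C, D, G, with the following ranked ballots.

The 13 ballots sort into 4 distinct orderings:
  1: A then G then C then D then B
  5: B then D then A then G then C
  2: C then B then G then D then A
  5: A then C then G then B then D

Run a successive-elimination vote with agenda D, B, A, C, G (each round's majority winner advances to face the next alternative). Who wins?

C

Round 1: D vs B — 1–12, B advances.
Round 2: B vs A — 7–6, B advances.
Round 3: B vs C — 5–8, C advances.
Round 4: C vs G — 7–6, C advances.
C survives the agenda.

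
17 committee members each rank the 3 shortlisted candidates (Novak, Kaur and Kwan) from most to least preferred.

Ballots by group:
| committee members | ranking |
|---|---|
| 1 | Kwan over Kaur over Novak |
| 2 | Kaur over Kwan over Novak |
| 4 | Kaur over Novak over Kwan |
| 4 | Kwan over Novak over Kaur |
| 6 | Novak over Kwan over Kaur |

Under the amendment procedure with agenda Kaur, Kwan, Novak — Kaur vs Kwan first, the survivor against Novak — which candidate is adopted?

Round 1: Kaur vs Kwan — 6–11, Kwan advances.
Round 2: Kwan vs Novak — 7–10, Novak advances.
Novak survives the agenda.

Novak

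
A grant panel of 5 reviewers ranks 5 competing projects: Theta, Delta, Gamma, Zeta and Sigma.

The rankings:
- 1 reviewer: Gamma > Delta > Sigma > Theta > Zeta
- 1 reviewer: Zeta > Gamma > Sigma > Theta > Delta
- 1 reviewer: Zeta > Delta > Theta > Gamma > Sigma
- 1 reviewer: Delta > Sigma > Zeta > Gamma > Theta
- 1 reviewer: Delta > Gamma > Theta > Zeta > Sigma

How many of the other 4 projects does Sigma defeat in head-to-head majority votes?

Sigma against each rival (5 reviewers):
Sigma vs Theta: Sigma, 3–2.
Sigma vs Delta: Sigma is ranked higher on 1 ballot, Delta on 4. Delta wins 4–1.
Sigma vs Gamma: Sigma is ranked higher on 1 ballot, Gamma on 4. Gamma wins 4–1.
Sigma–Zeta: Zeta 3–2.
Sigma beats Theta; loses to Delta, Gamma, Zeta — 1 pairwise win.

1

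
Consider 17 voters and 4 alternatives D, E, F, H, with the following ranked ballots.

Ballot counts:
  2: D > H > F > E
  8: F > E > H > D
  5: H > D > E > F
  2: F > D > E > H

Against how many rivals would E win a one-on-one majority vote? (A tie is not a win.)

E against each rival (17 voters):
E–D: D 9–8.
E vs F: E preferred on 5 ballots; F wins 12–5.
E–H: E 10–7.
E beats H; loses to D, F — 1 pairwise win.

1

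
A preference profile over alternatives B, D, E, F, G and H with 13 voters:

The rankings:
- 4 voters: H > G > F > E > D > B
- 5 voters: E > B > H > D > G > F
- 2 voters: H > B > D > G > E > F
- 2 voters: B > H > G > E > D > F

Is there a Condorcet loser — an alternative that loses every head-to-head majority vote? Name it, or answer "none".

Head-to-head results (13 voters):
B–D: B 9–4.
B vs E: B is ranked higher on 2+2 = 4 ballots, E on 9. E wins 9–4.
B vs F: B, 9–4.
B vs G: B is ranked higher on 5+2+2 = 9 ballots, G on 4. B wins 9–4.
B vs H: B preferred on 5+2 = 7 ballots; B wins 7–6.
D vs E: E, 11–2.
D vs F: 9 to 4, D.
D–G: D 7–6.
D vs H: 0 for D, 13 for H — H by 13–0.
E vs F: 5+2+2 = 9 for E, 4 for F — E by 9–4.
E vs G: E preferred on 5 ballots; G wins 8–5.
E vs H: 5 to 8, H.
F vs G: F is ranked higher on 0 ballots, G on 13. G wins 13–0.
F vs H: 0 for F, 13 for H — H by 13–0.
G vs H: H, 13–0.
Only F has no wins; F is the Condorcet loser.

F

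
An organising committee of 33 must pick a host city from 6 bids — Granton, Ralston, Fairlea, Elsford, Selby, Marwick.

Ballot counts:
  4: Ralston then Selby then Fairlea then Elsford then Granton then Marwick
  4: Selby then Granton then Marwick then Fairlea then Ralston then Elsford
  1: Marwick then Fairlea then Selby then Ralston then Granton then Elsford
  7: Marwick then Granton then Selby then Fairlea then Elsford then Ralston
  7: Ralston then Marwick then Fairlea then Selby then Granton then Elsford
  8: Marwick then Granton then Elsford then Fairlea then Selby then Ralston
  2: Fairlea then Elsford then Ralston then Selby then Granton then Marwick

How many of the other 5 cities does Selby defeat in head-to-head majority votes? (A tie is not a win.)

Selby against each rival (33 organisers):
Selby vs Granton: 4+4+1+7+2 = 18 for Selby, 15 for Granton — Selby by 18–15.
Selby vs Ralston: Selby is ranked higher on 4+1+7+8 = 20 ballots, Ralston on 13. Selby wins 20–13.
Selby vs Fairlea: Fairlea, 18–15.
Selby vs Elsford: Selby, 23–10.
Selby vs Marwick: Marwick wins 23–10.
Selby beats Granton, Ralston, Elsford; loses to Fairlea, Marwick — 3 pairwise wins.

3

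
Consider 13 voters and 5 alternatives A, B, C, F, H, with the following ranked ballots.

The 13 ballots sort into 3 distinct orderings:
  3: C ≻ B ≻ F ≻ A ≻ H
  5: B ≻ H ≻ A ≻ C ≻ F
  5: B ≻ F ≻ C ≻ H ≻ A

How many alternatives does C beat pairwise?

C against each rival (13 voters):
C–A: C 8–5.
C–B: B 10–3.
C vs F: C, 8–5.
C–H: C 8–5.
C beats A, F, H; loses to B — 3 pairwise wins.

3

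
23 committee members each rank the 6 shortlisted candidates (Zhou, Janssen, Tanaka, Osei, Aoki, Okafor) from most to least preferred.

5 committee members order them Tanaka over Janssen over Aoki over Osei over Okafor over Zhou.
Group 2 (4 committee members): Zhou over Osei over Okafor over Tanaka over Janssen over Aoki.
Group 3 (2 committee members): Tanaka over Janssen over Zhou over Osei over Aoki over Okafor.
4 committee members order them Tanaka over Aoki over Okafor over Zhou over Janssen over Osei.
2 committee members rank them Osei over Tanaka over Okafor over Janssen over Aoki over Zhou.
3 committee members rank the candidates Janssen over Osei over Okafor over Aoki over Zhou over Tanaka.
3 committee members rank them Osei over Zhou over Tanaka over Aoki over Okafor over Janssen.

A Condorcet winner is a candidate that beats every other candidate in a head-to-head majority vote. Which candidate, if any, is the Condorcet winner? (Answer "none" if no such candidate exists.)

none

Pairwise majorities:
Zhou–Janssen: Janssen 12–11.
Zhou vs Tanaka: Tanaka wins 13–10.
Zhou–Osei: Osei 13–10.
Zhou vs Aoki: Aoki wins 14–9.
Zhou–Okafor: Okafor 14–9.
Janssen vs Tanaka: Tanaka wins 20–3.
Janssen vs Osei: Janssen wins 14–9.
Janssen vs Aoki: Janssen wins 16–7.
Janssen–Okafor: Okafor 13–10.
Tanaka vs Osei: Osei wins 12–11.
Tanaka–Aoki: Tanaka 20–3.
Tanaka vs Okafor: Tanaka, 16–7.
Osei–Aoki: Osei 14–9.
Osei vs Okafor: Osei wins 19–4.
Aoki–Okafor: Aoki 14–9.
Each candidate drops at least one matchup (Zhou loses to Janssen; Janssen loses to Tanaka; Tanaka loses to Osei; Osei loses to Janssen; Aoki loses to Janssen; Okafor loses to Tanaka); the cycle Janssen beats Osei beats Tanaka beats Janssen rules out a Condorcet winner.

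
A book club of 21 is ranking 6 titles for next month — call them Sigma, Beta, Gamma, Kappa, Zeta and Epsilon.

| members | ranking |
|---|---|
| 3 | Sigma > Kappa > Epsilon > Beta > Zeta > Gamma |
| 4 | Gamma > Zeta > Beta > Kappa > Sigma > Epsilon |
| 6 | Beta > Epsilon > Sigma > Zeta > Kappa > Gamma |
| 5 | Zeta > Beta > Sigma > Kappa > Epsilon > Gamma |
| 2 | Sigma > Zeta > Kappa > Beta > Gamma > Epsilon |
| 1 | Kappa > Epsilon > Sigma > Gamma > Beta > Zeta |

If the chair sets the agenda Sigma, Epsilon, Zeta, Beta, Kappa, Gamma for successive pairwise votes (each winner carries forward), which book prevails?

Round 1: Sigma vs Epsilon — 14–7, Sigma advances.
Round 2: Sigma vs Zeta — 12–9, Sigma advances.
Round 3: Sigma vs Beta — 6–15, Beta advances.
Round 4: Beta vs Kappa — 15–6, Beta advances.
Round 5: Beta vs Gamma — 16–5, Beta advances.
Beta survives the agenda.

Beta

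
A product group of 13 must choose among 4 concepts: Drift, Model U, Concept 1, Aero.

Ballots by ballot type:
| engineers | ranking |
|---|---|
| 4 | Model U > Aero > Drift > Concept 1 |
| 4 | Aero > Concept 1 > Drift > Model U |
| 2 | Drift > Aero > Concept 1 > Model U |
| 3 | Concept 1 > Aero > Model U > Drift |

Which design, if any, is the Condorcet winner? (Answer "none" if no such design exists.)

Aero

Head-to-head results (13 engineers):
Drift vs Model U: Model U wins 7–6.
Drift–Concept 1: Concept 1 7–6.
Drift vs Aero: Aero wins 11–2.
Model U–Concept 1: Concept 1 9–4.
Model U vs Aero: Aero, 9–4.
Concept 1 vs Aero: Aero, 10–3.
Only Aero has no losses; Aero is the Condorcet winner.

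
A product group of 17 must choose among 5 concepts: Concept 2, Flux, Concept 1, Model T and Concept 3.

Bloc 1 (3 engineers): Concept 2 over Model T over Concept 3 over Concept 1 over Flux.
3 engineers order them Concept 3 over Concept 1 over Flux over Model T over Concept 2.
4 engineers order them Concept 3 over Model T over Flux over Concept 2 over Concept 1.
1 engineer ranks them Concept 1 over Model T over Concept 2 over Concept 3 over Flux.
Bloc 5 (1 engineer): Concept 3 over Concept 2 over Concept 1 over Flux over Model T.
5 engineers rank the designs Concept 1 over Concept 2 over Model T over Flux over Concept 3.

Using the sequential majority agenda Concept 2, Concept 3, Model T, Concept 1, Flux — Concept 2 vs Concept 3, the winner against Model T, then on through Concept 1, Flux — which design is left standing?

Round 1: Concept 2 vs Concept 3 — 9–8, Concept 2 advances.
Round 2: Concept 2 vs Model T — 9–8, Concept 2 advances.
Round 3: Concept 2 vs Concept 1 — 8–9, Concept 1 advances.
Round 4: Concept 1 vs Flux — 13–4, Concept 1 advances.
Concept 1 survives the agenda.

Concept 1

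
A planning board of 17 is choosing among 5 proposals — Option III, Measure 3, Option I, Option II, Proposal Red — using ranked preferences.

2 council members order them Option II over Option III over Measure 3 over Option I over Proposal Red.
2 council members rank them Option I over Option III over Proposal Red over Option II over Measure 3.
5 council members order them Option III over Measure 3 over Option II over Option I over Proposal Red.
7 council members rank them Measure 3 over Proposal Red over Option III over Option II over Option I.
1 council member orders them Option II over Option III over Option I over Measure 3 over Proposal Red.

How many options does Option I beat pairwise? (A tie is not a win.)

Option I against each rival (17 council members):
Option I vs Option III: Option III, 15–2.
Option I vs Measure 3: 3 to 14, Measure 3.
Option I vs Option II: Option II wins 15–2.
Option I vs Proposal Red: Option I wins 10–7.
Option I beats Proposal Red; loses to Option III, Measure 3, Option II — 1 pairwise win.

1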